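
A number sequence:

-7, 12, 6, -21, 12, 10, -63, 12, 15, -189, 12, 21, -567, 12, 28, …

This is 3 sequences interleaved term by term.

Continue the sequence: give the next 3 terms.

Split by position mod 3 into 3 tracks.
Subsequence A: -7, -21, -63, -189, -567 — multiplying by 3 each time.
Subsequence B: 12, 12, 12, 12, 12 — always 12.
Subsequence C: 6, 10, 15, 21, 28 — triangular numbers n(n+1)/2 for n = 3, 4, ….
The 16th slot belongs to subsequence A; its 6th term is -1701.
Term 17 comes from subsequence B (its 6th entry): 12.
Position 18 falls in subsequence C as its term 6, giving 36.

-1701, 12, 36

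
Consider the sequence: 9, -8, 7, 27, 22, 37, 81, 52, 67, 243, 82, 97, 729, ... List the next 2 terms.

112, 127

Reading positions in blocks of 3 reveals the pattern ABB — 2 tracks woven together.
Track A: 9, 27, 81, 243, 729. Geometric with ratio 3.
Track B: -8, 7, 22, 37, 52, 67, 82, 97. Linear: a_n = -23 + 15·n.
Position 14 falls in track B as its term 9, giving 112.
Position 15 → track B, term 10 = 127.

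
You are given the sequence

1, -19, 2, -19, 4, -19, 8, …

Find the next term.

The terms cycle through 2 interleaved subsequences.
Track A: 1, 2, 4, 8 (a geometric progression (common ratio 2)).
Track B: -19, -19, -19 (the constant sequence -19).
Position 8 → track B, term 4 = -19.

-19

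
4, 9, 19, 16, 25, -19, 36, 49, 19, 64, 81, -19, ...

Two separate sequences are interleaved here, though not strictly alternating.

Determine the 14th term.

121

Reading positions in blocks of 3 reveals the pattern AAB — 2 tracks woven together.
Subsequence A: 4, 9, 16, 25, 36, 49, 64, 81. The squares 2², 3², 4², ….
Subsequence B: 19, -19, 19, -19. Alternating ±19.
The 14th slot belongs to subsequence A; its 10th term is 121.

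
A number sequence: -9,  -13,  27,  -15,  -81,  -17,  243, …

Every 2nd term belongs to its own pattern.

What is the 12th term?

The terms cycle through 2 interleaved subsequences.
Subsequence A = -9, 27, -81, 243: geometric, ×-3 each step.
Subsequence B = -13, -15, -17: linear: a_n = -11 − 2·n.
Position 12 falls in subsequence B as its term 6, giving -23.

-23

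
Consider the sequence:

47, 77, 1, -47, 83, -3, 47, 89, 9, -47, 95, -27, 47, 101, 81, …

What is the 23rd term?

Split by position mod 3 into 3 tracks.
Stream A is 47, -47, 47, -47, 47, which is alternating ±47.
Stream B is 77, 83, 89, 95, 101, which is adding 6 each time.
Stream C is 1, -3, 9, -27, 81, which is multiplying by -3 each time.
Position 23 → stream B, term 8 = 119.

119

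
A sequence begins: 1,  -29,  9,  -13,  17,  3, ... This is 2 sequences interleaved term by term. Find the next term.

25

The terms cycle through 2 interleaved subsequences.
Stream A: 1, 9, 17. Arithmetic, step +8.
Stream B: -29, -13, 3. Arithmetic, step +16.
Position 7 falls in stream A as its term 4, giving 25.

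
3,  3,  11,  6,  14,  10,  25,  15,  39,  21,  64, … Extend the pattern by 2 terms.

Positions 1, 3, 5, … form one subsequence and positions 2, 4, 6, … form another.
Stream A is 3, 11, 14, 25, 39, 64, which is a Fibonacci-like recurrence a_n = a_{n-1} + a_{n-2}.
Stream B is 3, 6, 10, 15, 21, which is the triangular numbers T_2, T_3, ….
Position 12 falls in stream B as its term 6, giving 28.
Term 13 comes from stream A (its 7th entry): 103.

28, 103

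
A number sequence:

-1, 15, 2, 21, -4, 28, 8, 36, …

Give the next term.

-16

The terms cycle through 2 interleaved subsequences.
Track A: -1, 2, -4, 8. Geometric, ×-2 each step.
Track B: 15, 21, 28, 36. Triangular numbers n(n+1)/2 for n = 5, 6, ….
Position 9 → track A, term 5 = -16.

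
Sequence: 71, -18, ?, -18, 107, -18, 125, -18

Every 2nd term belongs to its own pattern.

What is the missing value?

Split by position mod 2 into 2 tracks.
Track A = 71, ?, 107, 125: arithmetic, step +18.
Track B = -18, -18, -18, -18: the constant sequence -18.
Track A's pattern makes the blank 89.

89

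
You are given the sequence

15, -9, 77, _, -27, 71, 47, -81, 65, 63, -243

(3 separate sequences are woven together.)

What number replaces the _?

Read the sequence 3 terms at a time; column i is its own pattern.
Subsequence A = 15, ?, 47, 63: arithmetic with common difference +16.
Subsequence B = -9, -27, -81, -243: a geometric progression (common ratio 3).
Subsequence C = 77, 71, 65: subtracting 6 each time.
Filling subsequence A at index 2 by its rule yields 31.

31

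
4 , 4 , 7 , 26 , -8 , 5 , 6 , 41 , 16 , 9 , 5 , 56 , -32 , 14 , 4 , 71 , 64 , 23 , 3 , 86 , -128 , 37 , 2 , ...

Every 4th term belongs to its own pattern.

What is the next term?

101

Taking every 4th term gives 4 separate tracks.
Track A = 4, -8, 16, -32, 64, -128: multiplying by -2 each time.
Track B = 4, 5, 9, 14, 23, 37: each term equals the sum of the previous two.
Track C = 7, 6, 5, 4, 3, 2: arithmetic with common difference −1.
Track D = 26, 41, 56, 71, 86: arithmetic with common difference +15.
The 24th slot belongs to track D; its 6th term is 101.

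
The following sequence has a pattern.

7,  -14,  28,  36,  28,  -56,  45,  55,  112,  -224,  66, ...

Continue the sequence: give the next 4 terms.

78, 448, -896, 91

The slot pattern repeats as AABB (period 4), so there are 2 interleaved tracks.
Track A: 7, -14, 28, -56, 112, -224 — geometric with ratio -2.
Track B: 28, 36, 45, 55, 66 — triangular numbers n(n+1)/2 for n = 7, 8, ….
Position 12 falls in track B as its term 6, giving 78.
Term 13 comes from track A (its 7th entry): 448.
The 14th slot belongs to track A; its 8th term is -896.
Position 15 → track B, term 7 = 91.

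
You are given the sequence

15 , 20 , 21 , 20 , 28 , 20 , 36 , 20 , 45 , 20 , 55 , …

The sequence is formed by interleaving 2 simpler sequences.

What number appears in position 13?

66

Split by position mod 2 into 2 tracks.
Subsequence A = 15, 21, 28, 36, 45, 55: triangular numbers n(n+1)/2 for n = 5, 6, ….
Subsequence B = 20, 20, 20, 20, 20: always 20.
The 13th slot belongs to subsequence A; its 7th term is 66.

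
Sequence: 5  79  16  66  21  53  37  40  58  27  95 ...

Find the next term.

14

Positions 1, 3, 5, … form one subsequence and positions 2, 4, 6, … form another.
Track A is 5, 16, 21, 37, 58, 95, which is a Fibonacci-like recurrence a_n = a_{n-1} + a_{n-2}.
Track B is 79, 66, 53, 40, 27, which is linear: a_n = 92 − 13·n.
Position 12 → track B, term 6 = 14.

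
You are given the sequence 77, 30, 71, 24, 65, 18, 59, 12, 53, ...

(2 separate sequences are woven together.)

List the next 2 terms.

6, 47

Split by position mod 2 into 2 tracks.
Subsequence A: 77, 71, 65, 59, 53 — arithmetic, step −6.
Subsequence B: 30, 24, 18, 12 — arithmetic with common difference −6.
The 10th slot belongs to subsequence B; its 5th term is 6.
The 11th slot belongs to subsequence A; its 6th term is 47.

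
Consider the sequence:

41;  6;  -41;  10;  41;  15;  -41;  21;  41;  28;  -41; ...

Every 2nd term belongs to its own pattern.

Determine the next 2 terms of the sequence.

36, 41

Split by position mod 2 into 2 tracks.
Stream A: 41, -41, 41, -41, 41, -41 (the oscillation 41·(−1)^(n+1)).
Stream B: 6, 10, 15, 21, 28 (triangular numbers n(n+1)/2 for n = 3, 4, …).
The 12th slot belongs to stream B; its 6th term is 36.
Position 13 → stream A, term 7 = 41.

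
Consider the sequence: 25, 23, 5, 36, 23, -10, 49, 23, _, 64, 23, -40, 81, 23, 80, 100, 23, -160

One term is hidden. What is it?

Read the sequence 3 terms at a time; column i is its own pattern.
Track A: 25, 36, 49, 64, 81, 100. Consecutive squares n² from n = 5.
Track B: 23, 23, 23, 23, 23, 23. The constant sequence 23.
Track C: 5, -10, ?, -40, 80, -160. Geometric with ratio -2.
So the missing entry in track C is 20.

20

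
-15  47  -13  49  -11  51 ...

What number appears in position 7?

-9

Odd-indexed and even-indexed terms follow separate rules.
Track A: -15, -13, -11 — arithmetic, step +2.
Track B: 47, 49, 51 — linear: a_n = 45 + 2·n.
Position 7 falls in track A as its term 4, giving -9.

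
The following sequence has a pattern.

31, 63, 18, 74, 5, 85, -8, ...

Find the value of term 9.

-21

Positions 1, 3, 5, … form one subsequence and positions 2, 4, 6, … form another.
Track A: 31, 18, 5, -8 — linear: a_n = 44 − 13·n.
Track B: 63, 74, 85 — arithmetic with common difference +11.
Term 9 comes from track A (its 5th entry): -21.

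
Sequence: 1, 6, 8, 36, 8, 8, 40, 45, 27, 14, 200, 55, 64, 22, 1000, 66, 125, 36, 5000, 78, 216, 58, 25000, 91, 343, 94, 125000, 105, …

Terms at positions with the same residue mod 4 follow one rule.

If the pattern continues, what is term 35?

Read the sequence 4 terms at a time; column i is its own pattern.
Track A: 1, 8, 27, 64, 125, 216, 343. The cubes 1³, 2³, 3³, ….
Track B: 6, 8, 14, 22, 36, 58, 94. Each term equals the sum of the previous two.
Track C: 8, 40, 200, 1000, 5000, 25000, 125000. A geometric progression (common ratio 5).
Track D: 36, 45, 55, 66, 78, 91, 105. The triangular numbers T_8, T_9, ….
Term 35 comes from track C (its 9th entry): 3125000.

3125000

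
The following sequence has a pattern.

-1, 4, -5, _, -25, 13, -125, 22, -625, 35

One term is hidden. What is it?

Split by position mod 2 into 2 tracks.
Stream A is -1, -5, -25, -125, -625, which is multiplying by 5 each time.
Stream B is 4, ?, 13, 22, 35, which is each term equals the sum of the previous two.
Stream B's pattern makes the blank 9.

9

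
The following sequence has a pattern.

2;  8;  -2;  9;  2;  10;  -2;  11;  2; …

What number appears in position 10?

12

Split by position mod 2 into 2 tracks.
Subsequence A = 2, -2, 2, -2, 2: alternating ±2.
Subsequence B = 8, 9, 10, 11: adding 1 each time.
Position 10 → subsequence B, term 5 = 12.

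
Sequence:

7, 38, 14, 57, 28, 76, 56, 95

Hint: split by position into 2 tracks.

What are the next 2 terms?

112, 114

Odd-indexed and even-indexed terms follow separate rules.
Stream A: 7, 14, 28, 56. Geometric, ×2 each step.
Stream B: 38, 57, 76, 95. Linear: a_n = 19 + 19·n.
Position 9 falls in stream A as its term 5, giving 112.
The 10th slot belongs to stream B; its 5th term is 114.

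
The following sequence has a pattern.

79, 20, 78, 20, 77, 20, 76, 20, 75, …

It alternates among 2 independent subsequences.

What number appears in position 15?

72

Taking every 2nd term gives 2 separate tracks.
Track A: 79, 78, 77, 76, 75 — subtracting 1 each time.
Track B: 20, 20, 20, 20 — constant 20.
Position 15 → track A, term 8 = 72.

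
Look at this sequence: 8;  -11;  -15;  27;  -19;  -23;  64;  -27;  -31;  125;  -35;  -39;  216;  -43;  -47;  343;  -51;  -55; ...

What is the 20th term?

-59

The slot pattern repeats as ABB (period 3), so there are 2 interleaved tracks.
Track A: 8, 27, 64, 125, 216, 343. Perfect cubes starting at 2³.
Track B: -11, -15, -19, -23, -27, -31, -35, -39, -43, -47, -51, -55. Arithmetic, step −4.
Position 20 falls in track B as its term 13, giving -59.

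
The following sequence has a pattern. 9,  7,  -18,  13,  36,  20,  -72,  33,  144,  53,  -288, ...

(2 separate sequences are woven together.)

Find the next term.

86

Split by position mod 2 into 2 tracks.
Track A: 9, -18, 36, -72, 144, -288 (multiplying by -2 each time).
Track B: 7, 13, 20, 33, 53 (Fibonacci-style (each term is the sum of the two before it)).
Term 12 comes from track B (its 6th entry): 86.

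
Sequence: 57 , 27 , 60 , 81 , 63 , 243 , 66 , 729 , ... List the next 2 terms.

The terms cycle through 2 interleaved subsequences.
Stream A is 57, 60, 63, 66, which is arithmetic, step +3.
Stream B is 27, 81, 243, 729, which is powers 3^3, 3^4, 3^5, ….
Position 9 → stream A, term 5 = 69.
Term 10 comes from stream B (its 5th entry): 2187.

69, 2187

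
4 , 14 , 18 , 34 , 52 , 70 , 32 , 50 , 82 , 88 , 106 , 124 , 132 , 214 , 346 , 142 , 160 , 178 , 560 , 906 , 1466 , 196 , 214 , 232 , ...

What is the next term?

2372

Reading positions in blocks of 6 reveals the pattern AAABBB — 2 tracks woven together.
Subsequence A: 4, 14, 18, 32, 50, 82, 132, 214, 346, 560, 906, 1466 (each term equals the sum of the previous two).
Subsequence B: 34, 52, 70, 88, 106, 124, 142, 160, 178, 196, 214, 232 (arithmetic with common difference +18).
The 25th slot belongs to subsequence A; its 13th term is 2372.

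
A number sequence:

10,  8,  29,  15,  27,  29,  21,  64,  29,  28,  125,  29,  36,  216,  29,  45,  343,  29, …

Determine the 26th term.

1000

Taking every 3rd term gives 3 separate tracks.
Track A: 10, 15, 21, 28, 36, 45 — the triangular numbers T_4, T_5, ….
Track B: 8, 27, 64, 125, 216, 343 — perfect cubes starting at 2³.
Track C: 29, 29, 29, 29, 29, 29 — always 29.
The 26th slot belongs to track B; its 9th term is 1000.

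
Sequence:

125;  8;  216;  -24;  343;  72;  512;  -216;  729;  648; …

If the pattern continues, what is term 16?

-17496

Taking every 2nd term gives 2 separate tracks.
Stream A: 125, 216, 343, 512, 729 — the cubes 5³, 6³, 7³, ….
Stream B: 8, -24, 72, -216, 648 — geometric, ×-3 each step.
The 16th slot belongs to stream B; its 8th term is -17496.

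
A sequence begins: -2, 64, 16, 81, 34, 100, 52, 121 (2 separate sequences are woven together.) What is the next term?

70

Split by position mod 2 into 2 tracks.
Subsequence A: -2, 16, 34, 52 (adding 18 each time).
Subsequence B: 64, 81, 100, 121 (consecutive squares n² from n = 8).
Term 9 comes from subsequence A (its 5th entry): 70.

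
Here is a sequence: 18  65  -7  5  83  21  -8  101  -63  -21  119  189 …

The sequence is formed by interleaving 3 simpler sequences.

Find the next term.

Split by position mod 3 into 3 tracks.
Track A: 18, 5, -8, -21 — subtracting 13 each time.
Track B: 65, 83, 101, 119 — arithmetic, step +18.
Track C: -7, 21, -63, 189 — multiplying by -3 each time.
Term 13 comes from track A (its 5th entry): -34.

-34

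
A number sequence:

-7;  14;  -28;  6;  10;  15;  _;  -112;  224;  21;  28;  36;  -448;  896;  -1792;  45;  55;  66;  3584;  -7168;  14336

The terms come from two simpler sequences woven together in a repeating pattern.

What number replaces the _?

Positions follow the repeating pattern AAABBB; grouping by letter gives 2 tracks.
Track A is -7, 14, -28, ?, -112, 224, -448, 896, -1792, 3584, -7168, 14336, which is multiplying by -2 each time.
Track B is 6, 10, 15, 21, 28, 36, 45, 55, 66, which is triangular numbers starting at T_3.
The gap is track A's term 4; the rule gives 56.

56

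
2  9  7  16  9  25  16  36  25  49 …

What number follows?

41

Positions 1, 3, 5, … form one subsequence and positions 2, 4, 6, … form another.
Track A: 2, 7, 9, 16, 25 (a Fibonacci-like recurrence a_n = a_{n-1} + a_{n-2}).
Track B: 9, 16, 25, 36, 49 (perfect squares starting at 3²).
Term 11 comes from track A (its 6th entry): 41.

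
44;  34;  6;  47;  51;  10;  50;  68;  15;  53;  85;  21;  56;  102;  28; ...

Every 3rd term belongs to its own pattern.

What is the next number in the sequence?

The terms cycle through 3 interleaved subsequences.
Track A = 44, 47, 50, 53, 56: adding 3 each time.
Track B = 34, 51, 68, 85, 102: arithmetic, step +17.
Track C = 6, 10, 15, 21, 28: the triangular numbers T_3, T_4, ….
Term 16 comes from track A (its 6th entry): 59.

59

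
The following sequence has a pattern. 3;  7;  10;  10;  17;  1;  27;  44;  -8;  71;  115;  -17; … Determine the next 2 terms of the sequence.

Positions follow the repeating pattern AAB; grouping by letter gives 2 tracks.
Track A: 3, 7, 10, 17, 27, 44, 71, 115 (Fibonacci-style (each term is the sum of the two before it)).
Track B: 10, 1, -8, -17 (arithmetic with common difference −9).
The 13th slot belongs to track A; its 9th term is 186.
Position 14 → track A, term 10 = 301.

186, 301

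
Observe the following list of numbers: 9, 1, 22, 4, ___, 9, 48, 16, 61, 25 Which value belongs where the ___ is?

35

Split by position mod 2 into 2 tracks.
Track A: 9, 22, ?, 48, 61 — adding 13 each time.
Track B: 1, 4, 9, 16, 25 — the squares 1², 2², 3², ….
Track A's pattern makes the blank 35.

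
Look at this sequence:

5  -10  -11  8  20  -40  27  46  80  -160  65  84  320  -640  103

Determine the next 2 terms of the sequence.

122, 1280

The slot pattern repeats as AABB (period 4), so there are 2 interleaved tracks.
Track A is 5, -10, 20, -40, 80, -160, 320, -640, which is a geometric progression (common ratio -2).
Track B is -11, 8, 27, 46, 65, 84, 103, which is arithmetic with common difference +19.
The 16th slot belongs to track B; its 8th term is 122.
The 17th slot belongs to track A; its 9th term is 1280.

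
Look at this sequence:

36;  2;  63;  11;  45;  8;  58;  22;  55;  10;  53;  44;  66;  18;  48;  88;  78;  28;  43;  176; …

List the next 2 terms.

91, 46

Split by position mod 4 into 4 tracks.
Subsequence A: 36, 45, 55, 66, 78. Triangular numbers n(n+1)/2 for n = 8, 9, ….
Subsequence B: 2, 8, 10, 18, 28. Fibonacci-style (each term is the sum of the two before it).
Subsequence C: 63, 58, 53, 48, 43. Arithmetic with common difference −5.
Subsequence D: 11, 22, 44, 88, 176. Multiplying by 2 each time.
Term 21 comes from subsequence A (its 6th entry): 91.
Term 22 comes from subsequence B (its 6th entry): 46.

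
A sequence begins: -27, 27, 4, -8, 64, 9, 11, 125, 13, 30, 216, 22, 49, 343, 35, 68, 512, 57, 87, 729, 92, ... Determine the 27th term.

Split by position mod 3 into 3 tracks.
Subsequence A: -27, -8, 11, 30, 49, 68, 87 (adding 19 each time).
Subsequence B: 27, 64, 125, 216, 343, 512, 729 (the cubes 3³, 4³, 5³, …).
Subsequence C: 4, 9, 13, 22, 35, 57, 92 (each term equals the sum of the previous two).
The 27th slot belongs to subsequence C; its 9th term is 241.

241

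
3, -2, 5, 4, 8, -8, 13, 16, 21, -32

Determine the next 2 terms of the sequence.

Split by position mod 2 into 2 tracks.
Subsequence A = 3, 5, 8, 13, 21: Fibonacci-style (each term is the sum of the two before it).
Subsequence B = -2, 4, -8, 16, -32: geometric, ×-2 each step.
Position 11 → subsequence A, term 6 = 34.
Term 12 comes from subsequence B (its 6th entry): 64.

34, 64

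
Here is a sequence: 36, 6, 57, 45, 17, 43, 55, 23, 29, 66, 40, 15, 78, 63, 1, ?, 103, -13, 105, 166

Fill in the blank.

Split by position mod 3: positions 1, 4, 7, … form one track, and each other residue class forms its own.
Subsequence A = 36, 45, 55, 66, 78, ?, 105: triangular numbers starting at T_8.
Subsequence B = 6, 17, 23, 40, 63, 103, 166: a Fibonacci-like recurrence a_n = a_{n-1} + a_{n-2}.
Subsequence C = 57, 43, 29, 15, 1, -13: subtracting 14 each time.
Filling subsequence A at index 6 by its rule yields 91.

91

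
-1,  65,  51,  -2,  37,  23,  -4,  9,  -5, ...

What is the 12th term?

-33

Positions follow the repeating pattern ABB; grouping by letter gives 2 tracks.
Track A is -1, -2, -4, which is geometric with ratio 2.
Track B is 65, 51, 37, 23, 9, -5, which is arithmetic, step −14.
Position 12 → track B, term 8 = -33.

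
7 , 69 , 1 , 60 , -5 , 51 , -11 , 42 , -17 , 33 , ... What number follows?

-23

Taking every 2nd term gives 2 separate tracks.
Stream A is 7, 1, -5, -11, -17, which is subtracting 6 each time.
Stream B is 69, 60, 51, 42, 33, which is arithmetic, step −9.
Position 11 falls in stream A as its term 6, giving -23.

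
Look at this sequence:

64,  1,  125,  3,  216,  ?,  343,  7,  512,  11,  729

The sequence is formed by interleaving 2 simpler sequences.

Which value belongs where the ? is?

4

The terms cycle through 2 interleaved subsequences.
Track A: 64, 125, 216, 343, 512, 729. Perfect cubes starting at 4³.
Track B: 1, 3, ?, 7, 11. A Fibonacci-like recurrence a_n = a_{n-1} + a_{n-2}.
Filling track B at index 3 by its rule yields 4.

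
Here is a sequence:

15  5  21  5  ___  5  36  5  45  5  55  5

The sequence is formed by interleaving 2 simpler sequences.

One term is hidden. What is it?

Odd-indexed and even-indexed terms follow separate rules.
Subsequence A is 15, 21, ?, 36, 45, 55, which is the triangular numbers T_5, T_6, ….
Subsequence B is 5, 5, 5, 5, 5, 5, which is constant 5.
Filling subsequence A at index 3 by its rule yields 28.

28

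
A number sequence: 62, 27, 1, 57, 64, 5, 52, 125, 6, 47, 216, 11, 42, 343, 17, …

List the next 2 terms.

37, 512

Taking every 3rd term gives 3 separate tracks.
Track A: 62, 57, 52, 47, 42. Linear: a_n = 67 − 5·n.
Track B: 27, 64, 125, 216, 343. Consecutive cubes n³ from n = 3.
Track C: 1, 5, 6, 11, 17. A Fibonacci-like recurrence a_n = a_{n-1} + a_{n-2}.
Term 16 comes from track A (its 6th entry): 37.
Position 17 falls in track B as its term 6, giving 512.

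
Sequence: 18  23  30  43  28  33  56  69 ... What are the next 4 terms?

Reading positions in blocks of 4 reveals the pattern AABB — 2 tracks woven together.
Track A is 18, 23, 28, 33, which is linear: a_n = 13 + 5·n.
Track B is 30, 43, 56, 69, which is arithmetic, step +13.
Term 9 comes from track A (its 5th entry): 38.
Position 10 falls in track A as its term 6, giving 43.
The 11th slot belongs to track B; its 5th term is 82.
The 12th slot belongs to track B; its 6th term is 95.

38, 43, 82, 95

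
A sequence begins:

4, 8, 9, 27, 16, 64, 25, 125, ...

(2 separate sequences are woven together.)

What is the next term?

Positions 1, 3, 5, … form one subsequence and positions 2, 4, 6, … form another.
Subsequence A: 4, 9, 16, 25 — the squares 2², 3², 4², ….
Subsequence B: 8, 27, 64, 125 — the cubes 2³, 3³, 4³, ….
Term 9 comes from subsequence A (its 5th entry): 36.

36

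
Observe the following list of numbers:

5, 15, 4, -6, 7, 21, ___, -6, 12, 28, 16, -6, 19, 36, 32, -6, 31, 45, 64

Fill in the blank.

Taking every 4th term gives 4 separate tracks.
Track A: 5, 7, 12, 19, 31 — each term equals the sum of the previous two.
Track B: 15, 21, 28, 36, 45 — triangular numbers starting at T_5.
Track C: 4, ?, 16, 32, 64 — powers of 2.
Track D: -6, -6, -6, -6 — always -6.
So the missing entry in track C is 8.

8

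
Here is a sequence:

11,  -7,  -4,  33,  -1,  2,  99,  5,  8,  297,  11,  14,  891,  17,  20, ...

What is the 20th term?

29

The slot pattern repeats as ABB (period 3), so there are 2 interleaved tracks.
Track A: 11, 33, 99, 297, 891 (geometric, ×3 each step).
Track B: -7, -4, -1, 2, 5, 8, 11, 14, 17, 20 (arithmetic with common difference +3).
Position 20 → track B, term 13 = 29.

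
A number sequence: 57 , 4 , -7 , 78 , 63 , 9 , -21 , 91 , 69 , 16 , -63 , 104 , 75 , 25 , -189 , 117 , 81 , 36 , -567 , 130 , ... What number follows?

Taking every 4th term gives 4 separate tracks.
Stream A: 57, 63, 69, 75, 81 — arithmetic with common difference +6.
Stream B: 4, 9, 16, 25, 36 — the squares 2², 3², 4², ….
Stream C: -7, -21, -63, -189, -567 — geometric with ratio 3.
Stream D: 78, 91, 104, 117, 130 — arithmetic with common difference +13.
Position 21 falls in stream A as its term 6, giving 87.

87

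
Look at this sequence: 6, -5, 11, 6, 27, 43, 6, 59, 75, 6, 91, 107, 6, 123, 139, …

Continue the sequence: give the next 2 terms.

The slot pattern repeats as ABB (period 3), so there are 2 interleaved tracks.
Track A is 6, 6, 6, 6, 6, which is always 6.
Track B is -5, 11, 27, 43, 59, 75, 91, 107, 123, 139, which is adding 16 each time.
Position 16 → track A, term 6 = 6.
The 17th slot belongs to track B; its 11th term is 155.

6, 155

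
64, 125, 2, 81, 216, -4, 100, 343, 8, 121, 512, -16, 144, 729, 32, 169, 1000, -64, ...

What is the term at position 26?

Split by position mod 3 into 3 tracks.
Stream A is 64, 81, 100, 121, 144, 169, which is consecutive squares n² from n = 8.
Stream B is 125, 216, 343, 512, 729, 1000, which is the cubes 5³, 6³, 7³, ….
Stream C is 2, -4, 8, -16, 32, -64, which is a geometric progression (common ratio -2).
Position 26 falls in stream B as its term 9, giving 2197.

2197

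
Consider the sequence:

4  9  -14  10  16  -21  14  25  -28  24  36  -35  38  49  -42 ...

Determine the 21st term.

-56

The terms cycle through 3 interleaved subsequences.
Track A: 4, 10, 14, 24, 38 — a Fibonacci-like recurrence a_n = a_{n-1} + a_{n-2}.
Track B: 9, 16, 25, 36, 49 — perfect squares starting at 3².
Track C: -14, -21, -28, -35, -42 — subtracting 7 each time.
Position 21 → track C, term 7 = -56.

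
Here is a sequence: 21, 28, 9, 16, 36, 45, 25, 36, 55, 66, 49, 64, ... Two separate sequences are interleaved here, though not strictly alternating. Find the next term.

78

Positions follow the repeating pattern AABB; grouping by letter gives 2 tracks.
Track A: 21, 28, 36, 45, 55, 66 (the triangular numbers T_6, T_7, …).
Track B: 9, 16, 25, 36, 49, 64 (perfect squares starting at 3²).
Position 13 → track A, term 7 = 78.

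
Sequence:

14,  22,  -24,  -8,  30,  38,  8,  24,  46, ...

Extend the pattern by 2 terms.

54, 40

Reading positions in blocks of 4 reveals the pattern AABB — 2 tracks woven together.
Subsequence A: 14, 22, 30, 38, 46 — arithmetic, step +8.
Subsequence B: -24, -8, 8, 24 — linear: a_n = -40 + 16·n.
Term 10 comes from subsequence A (its 6th entry): 54.
The 11th slot belongs to subsequence B; its 5th term is 40.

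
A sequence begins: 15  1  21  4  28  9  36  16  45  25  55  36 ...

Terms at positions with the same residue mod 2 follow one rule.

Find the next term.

Positions 1, 3, 5, … form one subsequence and positions 2, 4, 6, … form another.
Track A = 15, 21, 28, 36, 45, 55: the triangular numbers T_5, T_6, ….
Track B = 1, 4, 9, 16, 25, 36: the squares 1², 2², 3², ….
Term 13 comes from track A (its 7th entry): 66.

66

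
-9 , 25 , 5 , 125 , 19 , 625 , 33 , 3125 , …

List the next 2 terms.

47, 15625

Taking every 2nd term gives 2 separate tracks.
Track A: -9, 5, 19, 33 — arithmetic, step +14.
Track B: 25, 125, 625, 3125 — powers of 5.
Position 9 falls in track A as its term 5, giving 47.
The 10th slot belongs to track B; its 5th term is 15625.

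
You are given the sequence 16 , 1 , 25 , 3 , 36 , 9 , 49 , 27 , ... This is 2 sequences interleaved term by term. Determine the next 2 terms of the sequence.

64, 81

Taking every 2nd term gives 2 separate tracks.
Track A: 16, 25, 36, 49 (the squares 4², 5², 6², …).
Track B: 1, 3, 9, 27 (powers 3^0, 3^1, 3^2, …).
Position 9 falls in track A as its term 5, giving 64.
Position 10 falls in track B as its term 5, giving 81.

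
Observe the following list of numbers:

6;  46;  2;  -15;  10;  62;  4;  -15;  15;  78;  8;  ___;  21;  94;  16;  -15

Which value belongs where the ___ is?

Taking every 4th term gives 4 separate tracks.
Stream A: 6, 10, 15, 21. The triangular numbers T_3, T_4, ….
Stream B: 46, 62, 78, 94. Adding 16 each time.
Stream C: 2, 4, 8, 16. Successive powers of 2.
Stream D: -15, -15, ?, -15. Constant -15.
Filling stream D at index 3 by its rule yields -15.

-15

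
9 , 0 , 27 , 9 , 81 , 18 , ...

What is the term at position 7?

243

Taking every 2nd term gives 2 separate tracks.
Track A: 9, 27, 81 — powers 3^2, 3^3, 3^4, ….
Track B: 0, 9, 18 — linear: a_n = -9 + 9·n.
Position 7 → track A, term 4 = 243.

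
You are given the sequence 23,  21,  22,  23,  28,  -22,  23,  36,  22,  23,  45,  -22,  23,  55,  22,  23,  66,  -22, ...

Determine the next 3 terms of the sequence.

23, 78, 22

Split by position mod 3 into 3 tracks.
Stream A = 23, 23, 23, 23, 23, 23: the constant sequence 23.
Stream B = 21, 28, 36, 45, 55, 66: triangular numbers starting at T_6.
Stream C = 22, -22, 22, -22, 22, -22: oscillating between 22 and -22.
Position 19 → stream A, term 7 = 23.
Term 20 comes from stream B (its 7th entry): 78.
Term 21 comes from stream C (its 7th entry): 22.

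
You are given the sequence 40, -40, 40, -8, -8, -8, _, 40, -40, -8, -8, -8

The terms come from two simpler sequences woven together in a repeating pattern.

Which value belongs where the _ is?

Reading positions in blocks of 6 reveals the pattern AAABBB — 2 tracks woven together.
Track A = 40, -40, 40, ?, 40, -40: oscillating between 40 and -40.
Track B = -8, -8, -8, -8, -8, -8: constant -8.
Track A's pattern makes the blank -40.

-40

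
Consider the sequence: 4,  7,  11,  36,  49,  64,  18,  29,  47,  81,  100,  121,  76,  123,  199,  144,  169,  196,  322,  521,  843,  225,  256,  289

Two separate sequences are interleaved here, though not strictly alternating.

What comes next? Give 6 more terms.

The slot pattern repeats as AAABBB (period 6), so there are 2 interleaved tracks.
Subsequence A = 4, 7, 11, 18, 29, 47, 76, 123, 199, 322, 521, 843: Fibonacci-style (each term is the sum of the two before it).
Subsequence B = 36, 49, 64, 81, 100, 121, 144, 169, 196, 225, 256, 289: perfect squares starting at 6².
The 25th slot belongs to subsequence A; its 13th term is 1364.
Position 26 falls in subsequence A as its term 14, giving 2207.
Term 27 comes from subsequence A (its 15th entry): 3571.
Position 28 falls in subsequence B as its term 13, giving 324.
Position 29 → subsequence B, term 14 = 361.
Position 30 → subsequence B, term 15 = 400.

1364, 2207, 3571, 324, 361, 400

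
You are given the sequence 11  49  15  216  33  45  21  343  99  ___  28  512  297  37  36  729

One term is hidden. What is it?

Taking every 4th term gives 4 separate tracks.
Subsequence A: 11, 33, 99, 297 (geometric, ×3 each step).
Subsequence B: 49, 45, ?, 37 (linear: a_n = 53 − 4·n).
Subsequence C: 15, 21, 28, 36 (triangular numbers n(n+1)/2 for n = 5, 6, …).
Subsequence D: 216, 343, 512, 729 (the cubes 6³, 7³, 8³, …).
The gap is subsequence B's term 3; the rule gives 41.

41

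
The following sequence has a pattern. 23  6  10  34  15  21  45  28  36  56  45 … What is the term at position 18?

Reading positions in blocks of 3 reveals the pattern ABB — 2 tracks woven together.
Track A = 23, 34, 45, 56: arithmetic, step +11.
Track B = 6, 10, 15, 21, 28, 36, 45: triangular numbers starting at T_3.
Position 18 falls in track B as its term 12, giving 105.

105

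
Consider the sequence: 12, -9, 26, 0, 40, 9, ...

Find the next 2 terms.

54, 18

Taking every 2nd term gives 2 separate tracks.
Subsequence A: 12, 26, 40 (linear: a_n = -2 + 14·n).
Subsequence B: -9, 0, 9 (arithmetic, step +9).
Term 7 comes from subsequence A (its 4th entry): 54.
Position 8 falls in subsequence B as its term 4, giving 18.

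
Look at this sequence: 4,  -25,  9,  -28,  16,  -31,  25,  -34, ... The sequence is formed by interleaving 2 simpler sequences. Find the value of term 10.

-37

Split by position mod 2 into 2 tracks.
Track A: 4, 9, 16, 25. Perfect squares starting at 2².
Track B: -25, -28, -31, -34. Linear: a_n = -22 − 3·n.
Position 10 → track B, term 5 = -37.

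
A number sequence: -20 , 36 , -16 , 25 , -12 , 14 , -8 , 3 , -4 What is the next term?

-8

The terms cycle through 2 interleaved subsequences.
Stream A: -20, -16, -12, -8, -4. Arithmetic, step +4.
Stream B: 36, 25, 14, 3. Linear: a_n = 47 − 11·n.
Term 10 comes from stream B (its 5th entry): -8.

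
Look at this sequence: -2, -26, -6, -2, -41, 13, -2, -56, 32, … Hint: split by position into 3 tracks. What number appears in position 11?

The terms cycle through 3 interleaved subsequences.
Stream A: -2, -2, -2 (the constant sequence -2).
Stream B: -26, -41, -56 (arithmetic with common difference −15).
Stream C: -6, 13, 32 (adding 19 each time).
Position 11 falls in stream B as its term 4, giving -71.

-71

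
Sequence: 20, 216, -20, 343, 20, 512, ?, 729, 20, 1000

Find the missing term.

-20

Positions 1, 3, 5, … form one subsequence and positions 2, 4, 6, … form another.
Track A: 20, -20, 20, ?, 20. The oscillation 20·(−1)^(n+1).
Track B: 216, 343, 512, 729, 1000. Perfect cubes starting at 6³.
So the missing entry in track A is -20.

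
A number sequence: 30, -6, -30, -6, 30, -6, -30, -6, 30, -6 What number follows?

Odd-indexed and even-indexed terms follow separate rules.
Track A: 30, -30, 30, -30, 30. The oscillation 30·(−1)^(n+1).
Track B: -6, -6, -6, -6, -6. Constant -6.
Position 11 falls in track A as its term 6, giving -30.

-30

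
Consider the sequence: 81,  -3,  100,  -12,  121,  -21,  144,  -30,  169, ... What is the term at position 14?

Taking every 2nd term gives 2 separate tracks.
Stream A is 81, 100, 121, 144, 169, which is perfect squares starting at 9².
Stream B is -3, -12, -21, -30, which is arithmetic, step −9.
Position 14 falls in stream B as its term 7, giving -57.

-57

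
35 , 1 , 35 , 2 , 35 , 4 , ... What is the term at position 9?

Taking every 2nd term gives 2 separate tracks.
Stream A = 35, 35, 35: constant 35.
Stream B = 1, 2, 4: powers 2^0, 2^1, 2^2, ….
Position 9 → stream A, term 5 = 35.

35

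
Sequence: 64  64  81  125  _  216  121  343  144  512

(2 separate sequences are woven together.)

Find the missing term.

100

The terms cycle through 2 interleaved subsequences.
Track A is 64, 81, ?, 121, 144, which is consecutive squares n² from n = 8.
Track B is 64, 125, 216, 343, 512, which is perfect cubes starting at 4³.
Track A's pattern makes the blank 100.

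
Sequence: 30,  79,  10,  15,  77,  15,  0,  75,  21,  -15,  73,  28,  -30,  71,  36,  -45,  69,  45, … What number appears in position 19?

-60

Split by position mod 3 into 3 tracks.
Subsequence A: 30, 15, 0, -15, -30, -45 (subtracting 15 each time).
Subsequence B: 79, 77, 75, 73, 71, 69 (arithmetic with common difference −2).
Subsequence C: 10, 15, 21, 28, 36, 45 (the triangular numbers T_4, T_5, …).
The 19th slot belongs to subsequence A; its 7th term is -60.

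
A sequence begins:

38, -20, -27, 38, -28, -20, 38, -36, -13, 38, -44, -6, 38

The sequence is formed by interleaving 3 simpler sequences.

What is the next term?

-52

Split by position mod 3: positions 1, 4, 7, … form one track, and each other residue class forms its own.
Track A = 38, 38, 38, 38, 38: always 38.
Track B = -20, -28, -36, -44: subtracting 8 each time.
Track C = -27, -20, -13, -6: arithmetic with common difference +7.
Term 14 comes from track B (its 5th entry): -52.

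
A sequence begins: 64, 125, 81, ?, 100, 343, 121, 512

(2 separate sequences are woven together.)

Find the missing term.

216

Odd-indexed and even-indexed terms follow separate rules.
Stream A: 64, 81, 100, 121 — consecutive squares n² from n = 8.
Stream B: 125, ?, 343, 512 — the cubes 5³, 6³, 7³, ….
So the missing entry in stream B is 216.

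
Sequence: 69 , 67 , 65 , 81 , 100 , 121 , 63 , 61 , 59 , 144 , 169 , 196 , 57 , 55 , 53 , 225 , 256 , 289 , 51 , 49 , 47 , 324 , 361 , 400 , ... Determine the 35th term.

The slot pattern repeats as AAABBB (period 6), so there are 2 interleaved tracks.
Subsequence A is 69, 67, 65, 63, 61, 59, 57, 55, 53, 51, 49, 47, which is subtracting 2 each time.
Subsequence B is 81, 100, 121, 144, 169, 196, 225, 256, 289, 324, 361, 400, which is the squares 9², 10², 11², ….
Position 35 falls in subsequence B as its term 17, giving 625.

625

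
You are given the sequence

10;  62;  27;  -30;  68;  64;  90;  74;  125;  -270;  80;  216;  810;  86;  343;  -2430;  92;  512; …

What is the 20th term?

98

Split by position mod 3 into 3 tracks.
Stream A: 10, -30, 90, -270, 810, -2430 (geometric with ratio -3).
Stream B: 62, 68, 74, 80, 86, 92 (arithmetic with common difference +6).
Stream C: 27, 64, 125, 216, 343, 512 (the cubes 3³, 4³, 5³, …).
The 20th slot belongs to stream B; its 7th term is 98.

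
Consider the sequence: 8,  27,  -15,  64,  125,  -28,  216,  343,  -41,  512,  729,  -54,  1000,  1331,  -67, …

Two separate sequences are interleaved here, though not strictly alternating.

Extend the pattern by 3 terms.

1728, 2197, -80

The slot pattern repeats as AAB (period 3), so there are 2 interleaved tracks.
Track A: 8, 27, 64, 125, 216, 343, 512, 729, 1000, 1331 — consecutive cubes n³ from n = 2.
Track B: -15, -28, -41, -54, -67 — arithmetic, step −13.
Position 16 falls in track A as its term 11, giving 1728.
Position 17 falls in track A as its term 12, giving 2197.
Term 18 comes from track B (its 6th entry): -80.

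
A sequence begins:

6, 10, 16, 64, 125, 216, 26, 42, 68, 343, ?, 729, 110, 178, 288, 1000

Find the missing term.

512

Reading positions in blocks of 6 reveals the pattern AAABBB — 2 tracks woven together.
Stream A: 6, 10, 16, 26, 42, 68, 110, 178, 288. A Fibonacci-like recurrence a_n = a_{n-1} + a_{n-2}.
Stream B: 64, 125, 216, 343, ?, 729, 1000. The cubes 4³, 5³, 6³, ….
Stream B's pattern makes the blank 512.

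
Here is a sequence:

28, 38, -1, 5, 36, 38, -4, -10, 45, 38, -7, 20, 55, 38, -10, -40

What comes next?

Read the sequence 4 terms at a time; column i is its own pattern.
Subsequence A is 28, 36, 45, 55, which is the triangular numbers T_7, T_8, ….
Subsequence B is 38, 38, 38, 38, which is the constant sequence 38.
Subsequence C is -1, -4, -7, -10, which is subtracting 3 each time.
Subsequence D is 5, -10, 20, -40, which is a geometric progression (common ratio -2).
Position 17 falls in subsequence A as its term 5, giving 66.

66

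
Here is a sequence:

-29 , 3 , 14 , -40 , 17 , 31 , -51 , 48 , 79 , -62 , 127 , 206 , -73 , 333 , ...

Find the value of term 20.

2283

Positions follow the repeating pattern ABB; grouping by letter gives 2 tracks.
Subsequence A is -29, -40, -51, -62, -73, which is linear: a_n = -18 − 11·n.
Subsequence B is 3, 14, 17, 31, 48, 79, 127, 206, 333, which is each term equals the sum of the previous two.
Position 20 falls in subsequence B as its term 13, giving 2283.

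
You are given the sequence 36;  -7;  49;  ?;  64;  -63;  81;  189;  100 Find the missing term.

21

Positions 1, 3, 5, … form one subsequence and positions 2, 4, 6, … form another.
Track A: 36, 49, 64, 81, 100 — consecutive squares n² from n = 6.
Track B: -7, ?, -63, 189 — multiplying by -3 each time.
Filling track B at index 2 by its rule yields 21.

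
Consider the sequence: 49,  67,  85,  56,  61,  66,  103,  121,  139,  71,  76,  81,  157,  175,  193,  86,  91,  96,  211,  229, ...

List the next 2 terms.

Positions follow the repeating pattern AAABBB; grouping by letter gives 2 tracks.
Track A = 49, 67, 85, 103, 121, 139, 157, 175, 193, 211, 229: adding 18 each time.
Track B = 56, 61, 66, 71, 76, 81, 86, 91, 96: arithmetic with common difference +5.
Position 21 falls in track A as its term 12, giving 247.
Position 22 falls in track B as its term 10, giving 101.

247, 101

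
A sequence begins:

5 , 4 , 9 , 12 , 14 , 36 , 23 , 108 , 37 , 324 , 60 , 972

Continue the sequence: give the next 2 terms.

97, 2916

Taking every 2nd term gives 2 separate tracks.
Subsequence A: 5, 9, 14, 23, 37, 60. Fibonacci-style (each term is the sum of the two before it).
Subsequence B: 4, 12, 36, 108, 324, 972. Multiplying by 3 each time.
The 13th slot belongs to subsequence A; its 7th term is 97.
Position 14 falls in subsequence B as its term 7, giving 2916.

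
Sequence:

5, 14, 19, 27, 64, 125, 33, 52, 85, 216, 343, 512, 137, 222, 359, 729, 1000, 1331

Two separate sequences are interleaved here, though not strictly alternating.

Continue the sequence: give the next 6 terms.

581, 940, 1521, 1728, 2197, 2744

Reading positions in blocks of 6 reveals the pattern AAABBB — 2 tracks woven together.
Track A: 5, 14, 19, 33, 52, 85, 137, 222, 359 (a Fibonacci-like recurrence a_n = a_{n-1} + a_{n-2}).
Track B: 27, 64, 125, 216, 343, 512, 729, 1000, 1331 (consecutive cubes n³ from n = 3).
Position 19 falls in track A as its term 10, giving 581.
Position 20 falls in track A as its term 11, giving 940.
The 21st slot belongs to track A; its 12th term is 1521.
Position 22 → track B, term 10 = 1728.
The 23rd slot belongs to track B; its 11th term is 2197.
Term 24 comes from track B (its 12th entry): 2744.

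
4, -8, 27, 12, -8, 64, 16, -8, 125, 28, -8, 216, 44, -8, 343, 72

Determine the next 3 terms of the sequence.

-8, 512, 116

Split by position mod 3: positions 1, 4, 7, … form one track, and each other residue class forms its own.
Track A: 4, 12, 16, 28, 44, 72 — each term equals the sum of the previous two.
Track B: -8, -8, -8, -8, -8 — the constant sequence -8.
Track C: 27, 64, 125, 216, 343 — the cubes 3³, 4³, 5³, ….
Term 17 comes from track B (its 6th entry): -8.
Position 18 falls in track C as its term 6, giving 512.
The 19th slot belongs to track A; its 7th term is 116.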